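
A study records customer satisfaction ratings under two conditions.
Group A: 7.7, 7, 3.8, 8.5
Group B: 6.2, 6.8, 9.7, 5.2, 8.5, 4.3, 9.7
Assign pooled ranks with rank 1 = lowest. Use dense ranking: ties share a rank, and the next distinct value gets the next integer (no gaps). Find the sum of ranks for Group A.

Sorted (ascending): 3.8, 4.3, 5.2, 6.2, 6.8, 7, 7.7, 8.5, 8.5, 9.7, 9.7
The 2 values of 8.5 share dense rank 8.
The 2 values of 9.7 share dense rank 9.
Remaining distinct values take the next consecutive integers.
Group A values → pooled ranks: 7.7→7, 7→6, 3.8→1, 8.5→8
Rank sum = 7 + 6 + 1 + 8 = 22

22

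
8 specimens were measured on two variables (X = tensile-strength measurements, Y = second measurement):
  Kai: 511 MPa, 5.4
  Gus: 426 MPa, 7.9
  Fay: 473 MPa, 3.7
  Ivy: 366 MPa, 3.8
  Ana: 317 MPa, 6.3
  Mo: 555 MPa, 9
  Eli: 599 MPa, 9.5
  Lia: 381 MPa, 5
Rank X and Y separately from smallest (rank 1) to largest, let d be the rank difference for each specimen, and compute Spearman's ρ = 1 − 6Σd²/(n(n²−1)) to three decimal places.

Ranks of variable 1: 6, 4, 5, 2, 1, 7, 8, 3
Ranks of variable 2: 4, 6, 1, 2, 5, 7, 8, 3
d = r₁ − r₂: 2, -2, 4, 0, -4, 0, 0, 0
d²: 4, 4, 16, 0, 16, 0, 0, 0; Σd² = 40
ρ = 1 − 6·40/(8·63) = 1 − 240/504 = 0.524

0.524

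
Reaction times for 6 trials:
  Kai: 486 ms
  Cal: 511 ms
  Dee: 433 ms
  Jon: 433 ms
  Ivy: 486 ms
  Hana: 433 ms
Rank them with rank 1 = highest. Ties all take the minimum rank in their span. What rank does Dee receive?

4

Sorted (descending): 511, 486, 486, 433, 433, 433
The 2 values of 486 occupy positions 2–3 → each gets rank 2.
The 3 values of 433 occupy positions 4–6 → each gets rank 4.
Dee has value 433 ms → rank 4.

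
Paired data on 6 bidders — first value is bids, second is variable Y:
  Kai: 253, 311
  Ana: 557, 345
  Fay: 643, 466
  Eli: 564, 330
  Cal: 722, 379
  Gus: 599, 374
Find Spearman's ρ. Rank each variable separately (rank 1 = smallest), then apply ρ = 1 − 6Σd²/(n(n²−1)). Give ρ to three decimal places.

0.886

Ranks of variable 1: 1, 2, 5, 3, 6, 4
Ranks of variable 2: 1, 3, 6, 2, 5, 4
d = r₁ − r₂: 0, -1, -1, 1, 1, 0
d²: 0, 1, 1, 1, 1, 0; Σd² = 4
ρ = 1 − 6·4/(6·35) = 1 − 24/210 = 0.886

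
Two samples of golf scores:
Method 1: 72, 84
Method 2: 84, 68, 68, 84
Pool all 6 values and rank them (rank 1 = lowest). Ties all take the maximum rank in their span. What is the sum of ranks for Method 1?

9

Sorted (ascending): 68, 68, 72, 84, 84, 84
The 2 values of 68 occupy positions 1–2 → each gets rank 2.
The 3 values of 84 occupy positions 4–6 → each gets rank 6.
Method 1 values → pooled ranks: 72→3, 84→6
Rank sum = 3 + 6 = 9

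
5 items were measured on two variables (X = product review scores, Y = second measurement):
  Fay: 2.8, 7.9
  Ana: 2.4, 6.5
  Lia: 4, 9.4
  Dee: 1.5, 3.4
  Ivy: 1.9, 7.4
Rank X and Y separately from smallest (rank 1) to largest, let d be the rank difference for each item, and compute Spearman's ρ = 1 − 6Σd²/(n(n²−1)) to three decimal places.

0.900

Ranks of variable 1: 4, 3, 5, 1, 2
Ranks of variable 2: 4, 2, 5, 1, 3
d = r₁ − r₂: 0, 1, 0, 0, -1
d²: 0, 1, 0, 0, 1; Σd² = 2
ρ = 1 − 6·2/(5·24) = 1 − 12/120 = 0.900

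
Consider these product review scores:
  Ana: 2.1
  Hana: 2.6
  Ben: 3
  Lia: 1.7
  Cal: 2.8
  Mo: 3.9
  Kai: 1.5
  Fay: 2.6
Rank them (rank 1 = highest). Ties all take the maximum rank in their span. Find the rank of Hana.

5

Sorted (descending): 3.9, 3, 2.8, 2.6, 2.6, 2.1, 1.7, 1.5
The 2 values of 2.6 occupy positions 4–5 → each gets rank 5.
Hana has value 2.6 → rank 5.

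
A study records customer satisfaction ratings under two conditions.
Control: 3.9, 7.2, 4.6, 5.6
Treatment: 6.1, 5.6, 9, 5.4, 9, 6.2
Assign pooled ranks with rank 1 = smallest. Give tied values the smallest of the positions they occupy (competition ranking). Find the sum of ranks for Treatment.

Sorted (ascending): 3.9, 4.6, 5.4, 5.6, 5.6, 6.1, 6.2, 7.2, 9, 9
The 2 values of 5.6 occupy positions 4–5 → each gets rank 4.
The 2 values of 9 occupy positions 9–10 → each gets rank 9.
Treatment values → pooled ranks: 6.1→6, 5.6→4, 9→9, 5.4→3, 9→9, 6.2→7
Rank sum = 6 + 4 + 9 + 3 + 9 + 7 = 38

38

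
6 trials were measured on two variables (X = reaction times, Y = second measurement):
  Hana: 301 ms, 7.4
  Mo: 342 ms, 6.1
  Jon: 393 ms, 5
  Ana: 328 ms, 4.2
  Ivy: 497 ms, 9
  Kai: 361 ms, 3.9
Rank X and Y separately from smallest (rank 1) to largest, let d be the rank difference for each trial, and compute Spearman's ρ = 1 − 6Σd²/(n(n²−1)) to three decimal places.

Ranks of variable 1: 1, 3, 5, 2, 6, 4
Ranks of variable 2: 5, 4, 3, 2, 6, 1
d = r₁ − r₂: -4, -1, 2, 0, 0, 3
d²: 16, 1, 4, 0, 0, 9; Σd² = 30
ρ = 1 − 6·30/(6·35) = 1 − 180/210 = 0.143

0.143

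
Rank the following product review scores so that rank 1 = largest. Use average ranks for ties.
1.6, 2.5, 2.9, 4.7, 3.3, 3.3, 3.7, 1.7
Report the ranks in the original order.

8, 6, 5, 1, 3.5, 3.5, 2, 7

Sorted (descending): 4.7, 3.7, 3.3, 3.3, 2.9, 2.5, 1.7, 1.6
The 2 values of 3.3 occupy positions 3–4 → average rank (3+4)/2 = 3.5.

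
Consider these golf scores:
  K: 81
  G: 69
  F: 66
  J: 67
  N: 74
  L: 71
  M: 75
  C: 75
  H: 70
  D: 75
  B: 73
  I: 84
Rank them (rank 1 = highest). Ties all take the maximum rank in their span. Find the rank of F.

12

Sorted (descending): 84, 81, 75, 75, 75, 74, 73, 71, 70, 69, 67, 66
The 3 values of 75 occupy positions 3–5 → each gets rank 5.
F has value 66 → rank 12.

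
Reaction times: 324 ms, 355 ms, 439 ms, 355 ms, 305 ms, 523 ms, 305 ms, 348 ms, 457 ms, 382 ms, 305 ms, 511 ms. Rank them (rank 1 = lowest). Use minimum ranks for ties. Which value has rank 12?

523

Sorted (ascending): 305, 305, 305, 324, 348, 355, 355, 382, 439, 457, 511, 523
The 3 values of 305 occupy positions 1–3 → each gets rank 1.
The 2 values of 355 occupy positions 6–7 → each gets rank 6.
Rank 12 → value 523.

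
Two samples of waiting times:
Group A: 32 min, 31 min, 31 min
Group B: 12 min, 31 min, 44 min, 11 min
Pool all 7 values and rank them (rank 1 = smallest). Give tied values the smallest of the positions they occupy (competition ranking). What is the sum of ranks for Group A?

Sorted (ascending): 11, 12, 31, 31, 31, 32, 44
The 3 values of 31 occupy positions 3–5 → each gets rank 3.
Group A values → pooled ranks: 32→6, 31→3, 31→3
Rank sum = 6 + 3 + 3 = 12

12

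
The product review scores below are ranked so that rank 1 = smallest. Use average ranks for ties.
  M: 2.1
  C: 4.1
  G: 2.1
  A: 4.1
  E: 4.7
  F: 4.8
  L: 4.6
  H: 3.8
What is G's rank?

Sorted (ascending): 2.1, 2.1, 3.8, 4.1, 4.1, 4.6, 4.7, 4.8
The 2 values of 2.1 occupy positions 1–2 → average rank (1+2)/2 = 1.5.
The 2 values of 4.1 occupy positions 4–5 → average rank (4+5)/2 = 4.5.
G has value 2.1 → rank 1.5.

1.5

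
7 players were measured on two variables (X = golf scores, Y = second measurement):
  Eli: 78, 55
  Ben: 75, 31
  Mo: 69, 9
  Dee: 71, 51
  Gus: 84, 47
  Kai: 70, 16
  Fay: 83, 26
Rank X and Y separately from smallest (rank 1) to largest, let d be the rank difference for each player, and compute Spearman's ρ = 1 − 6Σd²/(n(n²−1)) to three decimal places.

0.536

Ranks of variable 1: 5, 4, 1, 3, 7, 2, 6
Ranks of variable 2: 7, 4, 1, 6, 5, 2, 3
d = r₁ − r₂: -2, 0, 0, -3, 2, 0, 3
d²: 4, 0, 0, 9, 4, 0, 9; Σd² = 26
ρ = 1 − 6·26/(7·48) = 1 − 156/336 = 0.536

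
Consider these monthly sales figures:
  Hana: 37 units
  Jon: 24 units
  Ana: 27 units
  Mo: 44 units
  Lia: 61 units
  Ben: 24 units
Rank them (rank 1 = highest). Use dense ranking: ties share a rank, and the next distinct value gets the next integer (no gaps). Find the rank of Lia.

1

Sorted (descending): 61, 44, 37, 27, 24, 24
The 2 values of 24 share dense rank 5.
Remaining distinct values take the next consecutive integers.
Lia has value 61 units → rank 1.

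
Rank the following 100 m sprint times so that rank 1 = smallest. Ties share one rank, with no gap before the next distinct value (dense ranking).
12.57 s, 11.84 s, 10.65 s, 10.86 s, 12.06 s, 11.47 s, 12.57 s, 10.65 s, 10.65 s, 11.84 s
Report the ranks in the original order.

6, 4, 1, 2, 5, 3, 6, 1, 1, 4

Sorted (ascending): 10.65, 10.65, 10.65, 10.86, 11.47, 11.84, 11.84, 12.06, 12.57, 12.57
The 3 values of 10.65 share dense rank 1.
The 2 values of 11.84 share dense rank 4.
The 2 values of 12.57 share dense rank 6.
Remaining distinct values take the next consecutive integers.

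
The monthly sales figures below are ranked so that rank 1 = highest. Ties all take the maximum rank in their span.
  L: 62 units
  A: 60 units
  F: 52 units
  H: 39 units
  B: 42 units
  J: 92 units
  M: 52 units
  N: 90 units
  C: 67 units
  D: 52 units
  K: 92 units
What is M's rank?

Sorted (descending): 92, 92, 90, 67, 62, 60, 52, 52, 52, 42, 39
The 2 values of 92 occupy positions 1–2 → each gets rank 2.
The 3 values of 52 occupy positions 7–9 → each gets rank 9.
M has value 52 units → rank 9.

9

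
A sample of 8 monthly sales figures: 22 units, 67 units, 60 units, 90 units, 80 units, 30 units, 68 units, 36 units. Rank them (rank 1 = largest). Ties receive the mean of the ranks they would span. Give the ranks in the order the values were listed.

8, 4, 5, 1, 2, 7, 3, 6

Sorted (descending): 90, 80, 68, 67, 60, 36, 30, 22
No ties — each value takes its position as its rank.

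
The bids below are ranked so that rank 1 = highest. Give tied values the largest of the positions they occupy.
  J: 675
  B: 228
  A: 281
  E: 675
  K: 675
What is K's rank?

Sorted (descending): 675, 675, 675, 281, 228
The 3 values of 675 occupy positions 1–3 → each gets rank 3.
K has value 675 → rank 3.

3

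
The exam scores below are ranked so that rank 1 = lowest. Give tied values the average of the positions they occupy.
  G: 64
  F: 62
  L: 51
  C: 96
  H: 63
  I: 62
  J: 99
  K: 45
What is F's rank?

3.5

Sorted (ascending): 45, 51, 62, 62, 63, 64, 96, 99
The 2 values of 62 occupy positions 3–4 → average rank (3+4)/2 = 3.5.
F has value 62 → rank 3.5.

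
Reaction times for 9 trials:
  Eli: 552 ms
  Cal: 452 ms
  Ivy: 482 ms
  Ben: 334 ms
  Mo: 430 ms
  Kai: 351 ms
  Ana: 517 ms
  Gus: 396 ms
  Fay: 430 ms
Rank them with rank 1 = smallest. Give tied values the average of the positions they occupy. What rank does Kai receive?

Sorted (ascending): 334, 351, 396, 430, 430, 452, 482, 517, 552
The 2 values of 430 occupy positions 4–5 → average rank (4+5)/2 = 4.5.
Kai has value 351 ms → rank 2.

2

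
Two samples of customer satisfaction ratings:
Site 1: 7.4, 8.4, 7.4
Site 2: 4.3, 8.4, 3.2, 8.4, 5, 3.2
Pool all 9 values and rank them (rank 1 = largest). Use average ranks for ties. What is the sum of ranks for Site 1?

11

Sorted (descending): 8.4, 8.4, 8.4, 7.4, 7.4, 5, 4.3, 3.2, 3.2
The 3 values of 8.4 occupy positions 1–3 → average rank 2.
The 2 values of 7.4 occupy positions 4–5 → average rank (4+5)/2 = 4.5.
The 2 values of 3.2 occupy positions 8–9 → average rank (8+9)/2 = 8.5.
Site 1 values → pooled ranks: 7.4→4.5, 8.4→2, 7.4→4.5
Rank sum = 4.5 + 2 + 4.5 = 11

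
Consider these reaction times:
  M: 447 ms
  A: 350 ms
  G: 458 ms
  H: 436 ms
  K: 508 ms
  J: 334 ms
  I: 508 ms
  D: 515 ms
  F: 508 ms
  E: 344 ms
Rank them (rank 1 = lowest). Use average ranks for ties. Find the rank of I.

8

Sorted (ascending): 334, 344, 350, 436, 447, 458, 508, 508, 508, 515
The 3 values of 508 occupy positions 7–9 → average rank 8.
I has value 508 ms → rank 8.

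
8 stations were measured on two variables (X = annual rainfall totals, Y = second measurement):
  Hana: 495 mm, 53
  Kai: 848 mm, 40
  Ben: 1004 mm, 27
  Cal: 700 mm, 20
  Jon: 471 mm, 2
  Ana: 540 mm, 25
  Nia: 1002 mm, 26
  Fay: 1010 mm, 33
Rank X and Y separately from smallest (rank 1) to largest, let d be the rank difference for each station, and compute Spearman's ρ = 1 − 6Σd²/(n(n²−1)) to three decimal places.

0.333

Ranks of variable 1: 2, 5, 7, 4, 1, 3, 6, 8
Ranks of variable 2: 8, 7, 5, 2, 1, 3, 4, 6
d = r₁ − r₂: -6, -2, 2, 2, 0, 0, 2, 2
d²: 36, 4, 4, 4, 0, 0, 4, 4; Σd² = 56
ρ = 1 − 6·56/(8·63) = 1 − 336/504 = 0.333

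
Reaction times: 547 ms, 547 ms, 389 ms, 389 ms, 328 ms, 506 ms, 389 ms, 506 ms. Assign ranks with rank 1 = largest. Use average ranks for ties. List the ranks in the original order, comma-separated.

Sorted (descending): 547, 547, 506, 506, 389, 389, 389, 328
The 2 values of 547 occupy positions 1–2 → average rank (1+2)/2 = 1.5.
The 2 values of 506 occupy positions 3–4 → average rank (3+4)/2 = 3.5.
The 3 values of 389 occupy positions 5–7 → average rank 6.

1.5, 1.5, 6, 6, 8, 3.5, 6, 3.5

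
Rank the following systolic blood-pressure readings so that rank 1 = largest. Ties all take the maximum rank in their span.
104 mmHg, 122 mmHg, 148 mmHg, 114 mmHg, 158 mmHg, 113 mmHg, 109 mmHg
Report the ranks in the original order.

Sorted (descending): 158, 148, 122, 114, 113, 109, 104
No ties — each value takes its position as its rank.

7, 3, 2, 4, 1, 5, 6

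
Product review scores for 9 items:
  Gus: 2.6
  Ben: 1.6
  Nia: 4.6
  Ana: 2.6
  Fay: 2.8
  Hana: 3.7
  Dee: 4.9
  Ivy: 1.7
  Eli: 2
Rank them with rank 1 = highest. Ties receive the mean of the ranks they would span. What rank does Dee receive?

Sorted (descending): 4.9, 4.6, 3.7, 2.8, 2.6, 2.6, 2, 1.7, 1.6
The 2 values of 2.6 occupy positions 5–6 → average rank (5+6)/2 = 5.5.
Dee has value 4.9 → rank 1.

1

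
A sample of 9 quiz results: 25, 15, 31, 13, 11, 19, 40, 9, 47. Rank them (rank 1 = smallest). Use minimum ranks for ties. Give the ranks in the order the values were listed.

6, 4, 7, 3, 2, 5, 8, 1, 9

Sorted (ascending): 9, 11, 13, 15, 19, 25, 31, 40, 47
No ties — each value takes its position as its rank.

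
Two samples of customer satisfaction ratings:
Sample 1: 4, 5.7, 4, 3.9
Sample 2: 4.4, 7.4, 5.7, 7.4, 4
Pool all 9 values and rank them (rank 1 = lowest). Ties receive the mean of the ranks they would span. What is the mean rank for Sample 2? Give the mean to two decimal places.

6.30

Sorted (ascending): 3.9, 4, 4, 4, 4.4, 5.7, 5.7, 7.4, 7.4
The 3 values of 4 occupy positions 2–4 → average rank 3.
The 2 values of 5.7 occupy positions 6–7 → average rank (6+7)/2 = 6.5.
The 2 values of 7.4 occupy positions 8–9 → average rank (8+9)/2 = 8.5.
Sample 2 values → pooled ranks: 4.4→5, 7.4→8.5, 5.7→6.5, 7.4→8.5, 4→3
Mean rank = (5 + 8.5 + 6.5 + 8.5 + 3) / 5 = 6.30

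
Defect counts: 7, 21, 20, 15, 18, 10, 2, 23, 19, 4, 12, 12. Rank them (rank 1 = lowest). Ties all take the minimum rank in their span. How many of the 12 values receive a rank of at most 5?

Sorted (ascending): 2, 4, 7, 10, 12, 12, 15, 18, 19, 20, 21, 23
The 2 values of 12 occupy positions 5–6 → each gets rank 5.
Ranks ≤ 5: {1, 2, 3, 4, 5, 5} → 6 values.

6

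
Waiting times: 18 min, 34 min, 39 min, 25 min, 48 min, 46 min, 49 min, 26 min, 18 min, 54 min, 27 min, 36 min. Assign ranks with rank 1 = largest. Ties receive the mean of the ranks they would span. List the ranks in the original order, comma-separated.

11.5, 7, 5, 10, 3, 4, 2, 9, 11.5, 1, 8, 6

Sorted (descending): 54, 49, 48, 46, 39, 36, 34, 27, 26, 25, 18, 18
The 2 values of 18 occupy positions 11–12 → average rank (11+12)/2 = 11.5.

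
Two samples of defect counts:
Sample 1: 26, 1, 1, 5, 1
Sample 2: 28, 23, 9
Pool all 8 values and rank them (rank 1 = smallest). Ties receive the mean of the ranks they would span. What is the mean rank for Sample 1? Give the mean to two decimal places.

3.40

Sorted (ascending): 1, 1, 1, 5, 9, 23, 26, 28
The 3 values of 1 occupy positions 1–3 → average rank 2.
Sample 1 values → pooled ranks: 26→7, 1→2, 1→2, 5→4, 1→2
Mean rank = (7 + 2 + 2 + 4 + 2) / 5 = 3.40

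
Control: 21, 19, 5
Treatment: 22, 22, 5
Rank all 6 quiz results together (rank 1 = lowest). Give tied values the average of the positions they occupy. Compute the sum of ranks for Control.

8.5

Sorted (ascending): 5, 5, 19, 21, 22, 22
The 2 values of 5 occupy positions 1–2 → average rank (1+2)/2 = 1.5.
The 2 values of 22 occupy positions 5–6 → average rank (5+6)/2 = 5.5.
Control values → pooled ranks: 21→4, 19→3, 5→1.5
Rank sum = 4 + 3 + 1.5 = 8.5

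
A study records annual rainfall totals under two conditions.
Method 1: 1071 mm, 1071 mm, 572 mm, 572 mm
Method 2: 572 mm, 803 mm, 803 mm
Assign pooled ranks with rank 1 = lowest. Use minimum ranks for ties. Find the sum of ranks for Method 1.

14

Sorted (ascending): 572, 572, 572, 803, 803, 1071, 1071
The 3 values of 572 occupy positions 1–3 → each gets rank 1.
The 2 values of 803 occupy positions 4–5 → each gets rank 4.
The 2 values of 1071 occupy positions 6–7 → each gets rank 6.
Method 1 values → pooled ranks: 1071→6, 1071→6, 572→1, 572→1
Rank sum = 6 + 6 + 1 + 1 = 14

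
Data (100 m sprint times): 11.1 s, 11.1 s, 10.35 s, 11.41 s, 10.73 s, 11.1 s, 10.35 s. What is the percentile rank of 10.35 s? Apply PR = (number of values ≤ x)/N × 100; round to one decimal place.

N = 7.
Strictly below 10.35: 0. Equal to 10.35: 2.
PR = 2/7 × 100 = 28.6

28.6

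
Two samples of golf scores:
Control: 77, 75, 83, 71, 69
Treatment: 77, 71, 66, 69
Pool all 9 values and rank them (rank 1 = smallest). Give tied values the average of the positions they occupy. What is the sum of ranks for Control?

29.5

Sorted (ascending): 66, 69, 69, 71, 71, 75, 77, 77, 83
The 2 values of 69 occupy positions 2–3 → average rank (2+3)/2 = 2.5.
The 2 values of 71 occupy positions 4–5 → average rank (4+5)/2 = 4.5.
The 2 values of 77 occupy positions 7–8 → average rank (7+8)/2 = 7.5.
Control values → pooled ranks: 77→7.5, 75→6, 83→9, 71→4.5, 69→2.5
Rank sum = 7.5 + 6 + 9 + 4.5 + 2.5 = 29.5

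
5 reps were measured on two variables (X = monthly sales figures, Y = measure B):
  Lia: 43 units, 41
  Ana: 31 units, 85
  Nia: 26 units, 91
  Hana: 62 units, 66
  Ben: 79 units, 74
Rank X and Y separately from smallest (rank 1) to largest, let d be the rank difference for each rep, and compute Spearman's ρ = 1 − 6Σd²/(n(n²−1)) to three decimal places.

Ranks of variable 1: 3, 2, 1, 4, 5
Ranks of variable 2: 1, 4, 5, 2, 3
d = r₁ − r₂: 2, -2, -4, 2, 2
d²: 4, 4, 16, 4, 4; Σd² = 32
ρ = 1 − 6·32/(5·24) = 1 − 192/120 = -0.600

-0.600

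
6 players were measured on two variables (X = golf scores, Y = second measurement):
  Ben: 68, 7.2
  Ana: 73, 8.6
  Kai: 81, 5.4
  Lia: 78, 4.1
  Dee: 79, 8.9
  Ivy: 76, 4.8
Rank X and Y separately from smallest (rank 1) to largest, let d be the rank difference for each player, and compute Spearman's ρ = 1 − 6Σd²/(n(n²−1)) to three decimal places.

-0.086

Ranks of variable 1: 1, 2, 6, 4, 5, 3
Ranks of variable 2: 4, 5, 3, 1, 6, 2
d = r₁ − r₂: -3, -3, 3, 3, -1, 1
d²: 9, 9, 9, 9, 1, 1; Σd² = 38
ρ = 1 − 6·38/(6·35) = 1 − 228/210 = -0.086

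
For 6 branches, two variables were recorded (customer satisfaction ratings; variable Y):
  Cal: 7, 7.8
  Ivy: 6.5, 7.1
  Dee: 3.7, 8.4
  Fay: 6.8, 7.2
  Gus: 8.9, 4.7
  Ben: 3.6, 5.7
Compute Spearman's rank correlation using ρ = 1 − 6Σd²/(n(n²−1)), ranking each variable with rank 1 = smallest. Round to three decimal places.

Ranks of variable 1: 5, 3, 2, 4, 6, 1
Ranks of variable 2: 5, 3, 6, 4, 1, 2
d = r₁ − r₂: 0, 0, -4, 0, 5, -1
d²: 0, 0, 16, 0, 25, 1; Σd² = 42
ρ = 1 − 6·42/(6·35) = 1 − 252/210 = -0.200

-0.200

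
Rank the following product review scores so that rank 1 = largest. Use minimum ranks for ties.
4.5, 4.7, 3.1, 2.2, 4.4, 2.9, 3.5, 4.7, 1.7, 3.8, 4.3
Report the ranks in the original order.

Sorted (descending): 4.7, 4.7, 4.5, 4.4, 4.3, 3.8, 3.5, 3.1, 2.9, 2.2, 1.7
The 2 values of 4.7 occupy positions 1–2 → each gets rank 1.

3, 1, 8, 10, 4, 9, 7, 1, 11, 6, 5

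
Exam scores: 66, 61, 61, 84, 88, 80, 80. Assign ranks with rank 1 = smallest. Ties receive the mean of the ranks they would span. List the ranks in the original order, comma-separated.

3, 1.5, 1.5, 6, 7, 4.5, 4.5

Sorted (ascending): 61, 61, 66, 80, 80, 84, 88
The 2 values of 61 occupy positions 1–2 → average rank (1+2)/2 = 1.5.
The 2 values of 80 occupy positions 4–5 → average rank (4+5)/2 = 4.5.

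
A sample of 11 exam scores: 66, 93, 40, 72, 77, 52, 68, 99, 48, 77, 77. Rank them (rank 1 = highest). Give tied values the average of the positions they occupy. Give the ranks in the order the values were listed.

8, 2, 11, 6, 4, 9, 7, 1, 10, 4, 4

Sorted (descending): 99, 93, 77, 77, 77, 72, 68, 66, 52, 48, 40
The 3 values of 77 occupy positions 3–5 → average rank 4.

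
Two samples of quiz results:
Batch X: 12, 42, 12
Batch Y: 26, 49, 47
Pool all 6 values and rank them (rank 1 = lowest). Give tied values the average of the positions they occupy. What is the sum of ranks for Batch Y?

Sorted (ascending): 12, 12, 26, 42, 47, 49
The 2 values of 12 occupy positions 1–2 → average rank (1+2)/2 = 1.5.
Batch Y values → pooled ranks: 26→3, 49→6, 47→5
Rank sum = 3 + 6 + 5 = 14

14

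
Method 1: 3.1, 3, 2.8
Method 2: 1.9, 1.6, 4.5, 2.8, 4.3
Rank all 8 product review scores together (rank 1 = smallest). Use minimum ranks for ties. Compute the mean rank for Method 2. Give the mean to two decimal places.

4.20

Sorted (ascending): 1.6, 1.9, 2.8, 2.8, 3, 3.1, 4.3, 4.5
The 2 values of 2.8 occupy positions 3–4 → each gets rank 3.
Method 2 values → pooled ranks: 1.9→2, 1.6→1, 4.5→8, 2.8→3, 4.3→7
Mean rank = (2 + 1 + 8 + 3 + 7) / 5 = 4.20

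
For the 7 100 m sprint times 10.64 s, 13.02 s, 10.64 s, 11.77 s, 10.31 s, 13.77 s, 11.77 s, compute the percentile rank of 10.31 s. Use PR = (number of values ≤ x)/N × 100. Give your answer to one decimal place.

N = 7.
Strictly below 10.31: 0. Equal to 10.31: 1.
PR = 1/7 × 100 = 14.3

14.3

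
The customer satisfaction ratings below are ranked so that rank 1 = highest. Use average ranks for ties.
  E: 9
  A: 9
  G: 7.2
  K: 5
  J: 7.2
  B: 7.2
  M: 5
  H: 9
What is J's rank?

5

Sorted (descending): 9, 9, 9, 7.2, 7.2, 7.2, 5, 5
The 3 values of 9 occupy positions 1–3 → average rank 2.
The 3 values of 7.2 occupy positions 4–6 → average rank 5.
The 2 values of 5 occupy positions 7–8 → average rank (7+8)/2 = 7.5.
J has value 7.2 → rank 5.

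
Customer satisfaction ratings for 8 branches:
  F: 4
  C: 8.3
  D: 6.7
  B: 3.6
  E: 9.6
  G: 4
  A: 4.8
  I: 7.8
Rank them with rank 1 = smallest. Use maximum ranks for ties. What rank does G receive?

3

Sorted (ascending): 3.6, 4, 4, 4.8, 6.7, 7.8, 8.3, 9.6
The 2 values of 4 occupy positions 2–3 → each gets rank 3.
G has value 4 → rank 3.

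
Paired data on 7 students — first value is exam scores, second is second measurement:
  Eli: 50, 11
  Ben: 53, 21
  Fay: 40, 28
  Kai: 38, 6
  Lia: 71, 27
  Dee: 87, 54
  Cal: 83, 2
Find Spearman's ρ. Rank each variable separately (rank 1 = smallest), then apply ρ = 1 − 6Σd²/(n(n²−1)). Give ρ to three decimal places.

0.250

Ranks of variable 1: 3, 4, 2, 1, 5, 7, 6
Ranks of variable 2: 3, 4, 6, 2, 5, 7, 1
d = r₁ − r₂: 0, 0, -4, -1, 0, 0, 5
d²: 0, 0, 16, 1, 0, 0, 25; Σd² = 42
ρ = 1 − 6·42/(7·48) = 1 − 252/336 = 0.250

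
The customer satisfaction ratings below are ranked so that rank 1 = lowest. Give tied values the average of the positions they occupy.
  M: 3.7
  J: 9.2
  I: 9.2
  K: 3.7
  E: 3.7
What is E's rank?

2

Sorted (ascending): 3.7, 3.7, 3.7, 9.2, 9.2
The 3 values of 3.7 occupy positions 1–3 → average rank 2.
The 2 values of 9.2 occupy positions 4–5 → average rank (4+5)/2 = 4.5.
E has value 3.7 → rank 2.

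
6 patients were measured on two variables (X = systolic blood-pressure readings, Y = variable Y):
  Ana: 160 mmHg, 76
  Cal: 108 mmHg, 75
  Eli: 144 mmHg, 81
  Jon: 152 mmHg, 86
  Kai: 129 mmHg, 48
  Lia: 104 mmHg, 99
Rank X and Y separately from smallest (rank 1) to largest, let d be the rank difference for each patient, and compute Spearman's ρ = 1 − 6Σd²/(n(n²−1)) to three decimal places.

Ranks of variable 1: 6, 2, 4, 5, 3, 1
Ranks of variable 2: 3, 2, 4, 5, 1, 6
d = r₁ − r₂: 3, 0, 0, 0, 2, -5
d²: 9, 0, 0, 0, 4, 25; Σd² = 38
ρ = 1 − 6·38/(6·35) = 1 − 228/210 = -0.086

-0.086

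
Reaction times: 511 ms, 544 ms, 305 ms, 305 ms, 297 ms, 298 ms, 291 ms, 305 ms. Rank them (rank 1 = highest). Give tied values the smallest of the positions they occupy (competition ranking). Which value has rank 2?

Sorted (descending): 544, 511, 305, 305, 305, 298, 297, 291
The 3 values of 305 occupy positions 3–5 → each gets rank 3.
Rank 2 → value 511.

511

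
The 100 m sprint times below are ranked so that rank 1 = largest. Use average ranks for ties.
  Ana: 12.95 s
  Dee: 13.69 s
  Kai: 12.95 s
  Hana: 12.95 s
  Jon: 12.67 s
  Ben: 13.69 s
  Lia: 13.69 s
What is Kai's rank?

5

Sorted (descending): 13.69, 13.69, 13.69, 12.95, 12.95, 12.95, 12.67
The 3 values of 13.69 occupy positions 1–3 → average rank 2.
The 3 values of 12.95 occupy positions 4–6 → average rank 5.
Kai has value 12.95 s → rank 5.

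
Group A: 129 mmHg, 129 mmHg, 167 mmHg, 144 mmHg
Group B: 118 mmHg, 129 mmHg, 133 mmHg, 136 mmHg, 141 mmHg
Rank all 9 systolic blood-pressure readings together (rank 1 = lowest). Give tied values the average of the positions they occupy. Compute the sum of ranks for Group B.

22

Sorted (ascending): 118, 129, 129, 129, 133, 136, 141, 144, 167
The 3 values of 129 occupy positions 2–4 → average rank 3.
Group B values → pooled ranks: 118→1, 129→3, 133→5, 136→6, 141→7
Rank sum = 1 + 3 + 5 + 6 + 7 = 22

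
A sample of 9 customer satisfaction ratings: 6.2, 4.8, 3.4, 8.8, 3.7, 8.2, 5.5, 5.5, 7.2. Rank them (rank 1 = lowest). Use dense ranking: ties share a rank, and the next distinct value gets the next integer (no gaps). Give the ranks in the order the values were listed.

5, 3, 1, 8, 2, 7, 4, 4, 6

Sorted (ascending): 3.4, 3.7, 4.8, 5.5, 5.5, 6.2, 7.2, 8.2, 8.8
The 2 values of 5.5 share dense rank 4.
Remaining distinct values take the next consecutive integers.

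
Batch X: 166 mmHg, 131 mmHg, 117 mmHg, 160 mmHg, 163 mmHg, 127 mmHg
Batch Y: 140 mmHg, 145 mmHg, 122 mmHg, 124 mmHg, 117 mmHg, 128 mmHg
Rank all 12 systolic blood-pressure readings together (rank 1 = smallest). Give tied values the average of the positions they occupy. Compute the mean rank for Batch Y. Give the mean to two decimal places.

5.25

Sorted (ascending): 117, 117, 122, 124, 127, 128, 131, 140, 145, 160, 163, 166
The 2 values of 117 occupy positions 1–2 → average rank (1+2)/2 = 1.5.
Batch Y values → pooled ranks: 140→8, 145→9, 122→3, 124→4, 117→1.5, 128→6
Mean rank = (8 + 9 + 3 + 4 + 1.5 + 6) / 6 = 5.25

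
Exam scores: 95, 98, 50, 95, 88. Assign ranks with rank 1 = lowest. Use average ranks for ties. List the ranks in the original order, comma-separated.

Sorted (ascending): 50, 88, 95, 95, 98
The 2 values of 95 occupy positions 3–4 → average rank (3+4)/2 = 3.5.

3.5, 5, 1, 3.5, 2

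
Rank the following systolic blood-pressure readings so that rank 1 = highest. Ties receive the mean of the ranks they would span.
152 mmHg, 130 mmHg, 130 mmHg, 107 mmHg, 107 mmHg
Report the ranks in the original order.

1, 2.5, 2.5, 4.5, 4.5

Sorted (descending): 152, 130, 130, 107, 107
The 2 values of 130 occupy positions 2–3 → average rank (2+3)/2 = 2.5.
The 2 values of 107 occupy positions 4–5 → average rank (4+5)/2 = 4.5.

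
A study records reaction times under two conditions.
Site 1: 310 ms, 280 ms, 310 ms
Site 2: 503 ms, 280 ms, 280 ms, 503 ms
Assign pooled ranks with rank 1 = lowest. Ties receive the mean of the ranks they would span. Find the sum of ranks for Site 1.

11

Sorted (ascending): 280, 280, 280, 310, 310, 503, 503
The 3 values of 280 occupy positions 1–3 → average rank 2.
The 2 values of 310 occupy positions 4–5 → average rank (4+5)/2 = 4.5.
The 2 values of 503 occupy positions 6–7 → average rank (6+7)/2 = 6.5.
Site 1 values → pooled ranks: 310→4.5, 280→2, 310→4.5
Rank sum = 4.5 + 2 + 4.5 = 11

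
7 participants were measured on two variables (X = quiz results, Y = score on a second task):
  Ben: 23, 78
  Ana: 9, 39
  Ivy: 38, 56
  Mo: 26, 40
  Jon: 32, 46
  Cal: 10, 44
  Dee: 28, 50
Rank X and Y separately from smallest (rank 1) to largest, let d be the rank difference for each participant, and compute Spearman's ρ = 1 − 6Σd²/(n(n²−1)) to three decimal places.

0.536

Ranks of variable 1: 3, 1, 7, 4, 6, 2, 5
Ranks of variable 2: 7, 1, 6, 2, 4, 3, 5
d = r₁ − r₂: -4, 0, 1, 2, 2, -1, 0
d²: 16, 0, 1, 4, 4, 1, 0; Σd² = 26
ρ = 1 − 6·26/(7·48) = 1 − 156/336 = 0.536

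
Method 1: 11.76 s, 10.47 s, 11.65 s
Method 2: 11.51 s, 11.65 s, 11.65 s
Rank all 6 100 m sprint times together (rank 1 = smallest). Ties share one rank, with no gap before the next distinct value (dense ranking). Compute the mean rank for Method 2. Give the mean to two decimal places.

Sorted (ascending): 10.47, 11.51, 11.65, 11.65, 11.65, 11.76
The 3 values of 11.65 share dense rank 3.
Remaining distinct values take the next consecutive integers.
Method 2 values → pooled ranks: 11.51→2, 11.65→3, 11.65→3
Mean rank = (2 + 3 + 3) / 3 = 2.67

2.67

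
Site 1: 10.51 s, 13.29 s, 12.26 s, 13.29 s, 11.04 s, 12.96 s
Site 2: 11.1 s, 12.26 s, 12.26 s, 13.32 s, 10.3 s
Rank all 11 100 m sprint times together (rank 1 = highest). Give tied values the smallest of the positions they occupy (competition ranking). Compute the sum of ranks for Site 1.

Sorted (descending): 13.32, 13.29, 13.29, 12.96, 12.26, 12.26, 12.26, 11.1, 11.04, 10.51, 10.3
The 2 values of 13.29 occupy positions 2–3 → each gets rank 2.
The 3 values of 12.26 occupy positions 5–7 → each gets rank 5.
Site 1 values → pooled ranks: 10.51→10, 13.29→2, 12.26→5, 13.29→2, 11.04→9, 12.96→4
Rank sum = 10 + 2 + 5 + 2 + 9 + 4 = 32

32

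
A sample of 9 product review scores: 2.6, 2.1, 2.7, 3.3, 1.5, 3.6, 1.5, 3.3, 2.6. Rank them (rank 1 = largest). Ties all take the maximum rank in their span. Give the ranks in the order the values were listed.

6, 7, 4, 3, 9, 1, 9, 3, 6

Sorted (descending): 3.6, 3.3, 3.3, 2.7, 2.6, 2.6, 2.1, 1.5, 1.5
The 2 values of 3.3 occupy positions 2–3 → each gets rank 3.
The 2 values of 2.6 occupy positions 5–6 → each gets rank 6.
The 2 values of 1.5 occupy positions 8–9 → each gets rank 9.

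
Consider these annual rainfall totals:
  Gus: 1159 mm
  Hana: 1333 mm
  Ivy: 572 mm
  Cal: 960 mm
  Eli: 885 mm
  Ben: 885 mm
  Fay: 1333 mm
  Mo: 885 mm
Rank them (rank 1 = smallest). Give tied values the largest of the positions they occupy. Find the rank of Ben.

Sorted (ascending): 572, 885, 885, 885, 960, 1159, 1333, 1333
The 3 values of 885 occupy positions 2–4 → each gets rank 4.
The 2 values of 1333 occupy positions 7–8 → each gets rank 8.
Ben has value 885 mm → rank 4.

4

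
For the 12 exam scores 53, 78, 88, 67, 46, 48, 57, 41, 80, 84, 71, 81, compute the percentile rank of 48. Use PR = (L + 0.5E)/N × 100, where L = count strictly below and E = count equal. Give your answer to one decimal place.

20.8

N = 12.
Strictly below 48: 2. Equal to 48: 1.
PR = (2 + 0.5·1)/12 × 100 = 20.8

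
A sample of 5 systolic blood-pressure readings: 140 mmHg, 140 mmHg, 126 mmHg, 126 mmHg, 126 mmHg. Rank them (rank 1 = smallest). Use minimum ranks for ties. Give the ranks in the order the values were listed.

4, 4, 1, 1, 1

Sorted (ascending): 126, 126, 126, 140, 140
The 3 values of 126 occupy positions 1–3 → each gets rank 1.
The 2 values of 140 occupy positions 4–5 → each gets rank 4.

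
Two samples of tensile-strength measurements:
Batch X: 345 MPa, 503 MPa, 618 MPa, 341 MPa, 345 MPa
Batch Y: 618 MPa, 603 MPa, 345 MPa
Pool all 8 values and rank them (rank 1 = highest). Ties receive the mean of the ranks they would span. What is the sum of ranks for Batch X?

Sorted (descending): 618, 618, 603, 503, 345, 345, 345, 341
The 2 values of 618 occupy positions 1–2 → average rank (1+2)/2 = 1.5.
The 3 values of 345 occupy positions 5–7 → average rank 6.
Batch X values → pooled ranks: 345→6, 503→4, 618→1.5, 341→8, 345→6
Rank sum = 6 + 4 + 1.5 + 8 + 6 = 25.5

25.5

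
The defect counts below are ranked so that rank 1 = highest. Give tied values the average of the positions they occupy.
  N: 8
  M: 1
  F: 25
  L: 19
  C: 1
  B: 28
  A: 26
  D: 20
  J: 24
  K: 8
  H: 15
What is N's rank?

Sorted (descending): 28, 26, 25, 24, 20, 19, 15, 8, 8, 1, 1
The 2 values of 8 occupy positions 8–9 → average rank (8+9)/2 = 8.5.
The 2 values of 1 occupy positions 10–11 → average rank (10+11)/2 = 10.5.
N has value 8 → rank 8.5.

8.5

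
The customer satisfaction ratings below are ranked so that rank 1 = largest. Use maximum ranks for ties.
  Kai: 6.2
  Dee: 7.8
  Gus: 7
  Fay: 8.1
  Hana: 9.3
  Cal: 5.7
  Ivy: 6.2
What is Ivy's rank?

6

Sorted (descending): 9.3, 8.1, 7.8, 7, 6.2, 6.2, 5.7
The 2 values of 6.2 occupy positions 5–6 → each gets rank 6.
Ivy has value 6.2 → rank 6.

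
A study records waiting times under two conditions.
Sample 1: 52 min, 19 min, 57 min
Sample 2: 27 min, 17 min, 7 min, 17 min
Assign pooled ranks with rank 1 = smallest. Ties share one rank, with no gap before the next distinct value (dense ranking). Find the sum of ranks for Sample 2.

Sorted (ascending): 7, 17, 17, 19, 27, 52, 57
The 2 values of 17 share dense rank 2.
Remaining distinct values take the next consecutive integers.
Sample 2 values → pooled ranks: 27→4, 17→2, 7→1, 17→2
Rank sum = 4 + 2 + 1 + 2 = 9

9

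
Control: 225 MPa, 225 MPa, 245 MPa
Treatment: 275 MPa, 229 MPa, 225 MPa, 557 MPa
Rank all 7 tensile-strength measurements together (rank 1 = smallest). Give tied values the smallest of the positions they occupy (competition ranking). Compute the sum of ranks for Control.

7

Sorted (ascending): 225, 225, 225, 229, 245, 275, 557
The 3 values of 225 occupy positions 1–3 → each gets rank 1.
Control values → pooled ranks: 225→1, 225→1, 245→5
Rank sum = 1 + 1 + 5 = 7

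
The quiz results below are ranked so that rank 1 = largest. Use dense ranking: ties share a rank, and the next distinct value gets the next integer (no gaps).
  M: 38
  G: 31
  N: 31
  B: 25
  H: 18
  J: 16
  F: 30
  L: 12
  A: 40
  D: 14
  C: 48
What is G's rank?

4

Sorted (descending): 48, 40, 38, 31, 31, 30, 25, 18, 16, 14, 12
The 2 values of 31 share dense rank 4.
Remaining distinct values take the next consecutive integers.
G has value 31 → rank 4.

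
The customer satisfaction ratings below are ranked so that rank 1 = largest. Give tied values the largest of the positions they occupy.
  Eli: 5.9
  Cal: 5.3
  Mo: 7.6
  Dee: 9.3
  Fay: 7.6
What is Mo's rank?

Sorted (descending): 9.3, 7.6, 7.6, 5.9, 5.3
The 2 values of 7.6 occupy positions 2–3 → each gets rank 3.
Mo has value 7.6 → rank 3.

3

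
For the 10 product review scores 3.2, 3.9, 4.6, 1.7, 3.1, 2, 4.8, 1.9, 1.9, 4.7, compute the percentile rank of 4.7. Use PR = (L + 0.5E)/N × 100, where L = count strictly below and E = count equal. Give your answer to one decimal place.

85.0

N = 10.
Strictly below 4.7: 8. Equal to 4.7: 1.
PR = (8 + 0.5·1)/10 × 100 = 85.0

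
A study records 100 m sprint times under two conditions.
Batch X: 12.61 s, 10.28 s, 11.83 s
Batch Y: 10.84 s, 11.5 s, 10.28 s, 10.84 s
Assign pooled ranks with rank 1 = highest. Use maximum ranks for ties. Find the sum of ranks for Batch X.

10

Sorted (descending): 12.61, 11.83, 11.5, 10.84, 10.84, 10.28, 10.28
The 2 values of 10.84 occupy positions 4–5 → each gets rank 5.
The 2 values of 10.28 occupy positions 6–7 → each gets rank 7.
Batch X values → pooled ranks: 12.61→1, 10.28→7, 11.83→2
Rank sum = 1 + 7 + 2 = 10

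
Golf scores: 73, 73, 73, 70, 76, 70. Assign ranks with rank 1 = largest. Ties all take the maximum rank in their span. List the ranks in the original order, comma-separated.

Sorted (descending): 76, 73, 73, 73, 70, 70
The 3 values of 73 occupy positions 2–4 → each gets rank 4.
The 2 values of 70 occupy positions 5–6 → each gets rank 6.

4, 4, 4, 6, 1, 6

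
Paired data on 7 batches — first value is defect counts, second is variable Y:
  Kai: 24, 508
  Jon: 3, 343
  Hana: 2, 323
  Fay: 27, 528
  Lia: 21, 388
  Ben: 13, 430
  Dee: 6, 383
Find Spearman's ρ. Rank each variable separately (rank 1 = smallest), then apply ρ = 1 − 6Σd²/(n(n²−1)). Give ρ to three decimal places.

Ranks of variable 1: 6, 2, 1, 7, 5, 4, 3
Ranks of variable 2: 6, 2, 1, 7, 4, 5, 3
d = r₁ − r₂: 0, 0, 0, 0, 1, -1, 0
d²: 0, 0, 0, 0, 1, 1, 0; Σd² = 2
ρ = 1 − 6·2/(7·48) = 1 − 12/336 = 0.964

0.964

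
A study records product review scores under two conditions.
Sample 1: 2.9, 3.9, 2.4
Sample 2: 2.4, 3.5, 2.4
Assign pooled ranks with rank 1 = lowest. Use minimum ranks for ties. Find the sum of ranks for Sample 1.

11

Sorted (ascending): 2.4, 2.4, 2.4, 2.9, 3.5, 3.9
The 3 values of 2.4 occupy positions 1–3 → each gets rank 1.
Sample 1 values → pooled ranks: 2.9→4, 3.9→6, 2.4→1
Rank sum = 4 + 6 + 1 = 11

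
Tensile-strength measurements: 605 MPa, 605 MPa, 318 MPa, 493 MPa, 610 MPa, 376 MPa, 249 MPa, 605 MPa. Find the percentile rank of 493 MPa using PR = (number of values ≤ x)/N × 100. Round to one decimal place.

50.0

N = 8.
Strictly below 493: 3. Equal to 493: 1.
PR = 4/8 × 100 = 50.0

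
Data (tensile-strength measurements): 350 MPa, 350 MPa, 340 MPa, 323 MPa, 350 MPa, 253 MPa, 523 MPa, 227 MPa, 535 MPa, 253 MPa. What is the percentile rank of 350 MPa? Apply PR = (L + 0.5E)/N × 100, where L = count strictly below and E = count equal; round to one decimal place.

N = 10.
Strictly below 350: 5. Equal to 350: 3.
PR = (5 + 0.5·3)/10 × 100 = 65.0

65.0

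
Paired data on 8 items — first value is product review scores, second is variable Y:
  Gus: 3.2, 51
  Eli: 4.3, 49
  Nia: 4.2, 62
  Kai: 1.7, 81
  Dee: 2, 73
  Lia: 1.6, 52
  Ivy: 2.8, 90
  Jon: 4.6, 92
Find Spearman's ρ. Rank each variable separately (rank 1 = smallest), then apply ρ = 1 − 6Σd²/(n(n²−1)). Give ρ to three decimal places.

0.024

Ranks of variable 1: 5, 7, 6, 2, 3, 1, 4, 8
Ranks of variable 2: 2, 1, 4, 6, 5, 3, 7, 8
d = r₁ − r₂: 3, 6, 2, -4, -2, -2, -3, 0
d²: 9, 36, 4, 16, 4, 4, 9, 0; Σd² = 82
ρ = 1 − 6·82/(8·63) = 1 − 492/504 = 0.024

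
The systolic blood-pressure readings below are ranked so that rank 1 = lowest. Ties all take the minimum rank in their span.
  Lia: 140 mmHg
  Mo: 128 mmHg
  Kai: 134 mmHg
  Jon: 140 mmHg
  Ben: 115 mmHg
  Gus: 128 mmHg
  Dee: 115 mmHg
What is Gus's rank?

Sorted (ascending): 115, 115, 128, 128, 134, 140, 140
The 2 values of 115 occupy positions 1–2 → each gets rank 1.
The 2 values of 128 occupy positions 3–4 → each gets rank 3.
The 2 values of 140 occupy positions 6–7 → each gets rank 6.
Gus has value 128 mmHg → rank 3.

3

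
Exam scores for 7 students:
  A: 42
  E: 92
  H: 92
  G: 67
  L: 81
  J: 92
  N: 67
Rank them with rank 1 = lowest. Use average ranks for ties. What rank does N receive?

2.5

Sorted (ascending): 42, 67, 67, 81, 92, 92, 92
The 2 values of 67 occupy positions 2–3 → average rank (2+3)/2 = 2.5.
The 3 values of 92 occupy positions 5–7 → average rank 6.
N has value 67 → rank 2.5.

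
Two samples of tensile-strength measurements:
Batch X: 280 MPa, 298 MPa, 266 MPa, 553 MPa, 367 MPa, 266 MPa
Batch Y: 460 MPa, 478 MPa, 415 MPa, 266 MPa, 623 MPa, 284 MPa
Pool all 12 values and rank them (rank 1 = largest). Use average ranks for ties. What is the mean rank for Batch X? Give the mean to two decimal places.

Sorted (descending): 623, 553, 478, 460, 415, 367, 298, 284, 280, 266, 266, 266
The 3 values of 266 occupy positions 10–12 → average rank 11.
Batch X values → pooled ranks: 280→9, 298→7, 266→11, 553→2, 367→6, 266→11
Mean rank = (9 + 7 + 11 + 2 + 6 + 11) / 6 = 7.67

7.67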